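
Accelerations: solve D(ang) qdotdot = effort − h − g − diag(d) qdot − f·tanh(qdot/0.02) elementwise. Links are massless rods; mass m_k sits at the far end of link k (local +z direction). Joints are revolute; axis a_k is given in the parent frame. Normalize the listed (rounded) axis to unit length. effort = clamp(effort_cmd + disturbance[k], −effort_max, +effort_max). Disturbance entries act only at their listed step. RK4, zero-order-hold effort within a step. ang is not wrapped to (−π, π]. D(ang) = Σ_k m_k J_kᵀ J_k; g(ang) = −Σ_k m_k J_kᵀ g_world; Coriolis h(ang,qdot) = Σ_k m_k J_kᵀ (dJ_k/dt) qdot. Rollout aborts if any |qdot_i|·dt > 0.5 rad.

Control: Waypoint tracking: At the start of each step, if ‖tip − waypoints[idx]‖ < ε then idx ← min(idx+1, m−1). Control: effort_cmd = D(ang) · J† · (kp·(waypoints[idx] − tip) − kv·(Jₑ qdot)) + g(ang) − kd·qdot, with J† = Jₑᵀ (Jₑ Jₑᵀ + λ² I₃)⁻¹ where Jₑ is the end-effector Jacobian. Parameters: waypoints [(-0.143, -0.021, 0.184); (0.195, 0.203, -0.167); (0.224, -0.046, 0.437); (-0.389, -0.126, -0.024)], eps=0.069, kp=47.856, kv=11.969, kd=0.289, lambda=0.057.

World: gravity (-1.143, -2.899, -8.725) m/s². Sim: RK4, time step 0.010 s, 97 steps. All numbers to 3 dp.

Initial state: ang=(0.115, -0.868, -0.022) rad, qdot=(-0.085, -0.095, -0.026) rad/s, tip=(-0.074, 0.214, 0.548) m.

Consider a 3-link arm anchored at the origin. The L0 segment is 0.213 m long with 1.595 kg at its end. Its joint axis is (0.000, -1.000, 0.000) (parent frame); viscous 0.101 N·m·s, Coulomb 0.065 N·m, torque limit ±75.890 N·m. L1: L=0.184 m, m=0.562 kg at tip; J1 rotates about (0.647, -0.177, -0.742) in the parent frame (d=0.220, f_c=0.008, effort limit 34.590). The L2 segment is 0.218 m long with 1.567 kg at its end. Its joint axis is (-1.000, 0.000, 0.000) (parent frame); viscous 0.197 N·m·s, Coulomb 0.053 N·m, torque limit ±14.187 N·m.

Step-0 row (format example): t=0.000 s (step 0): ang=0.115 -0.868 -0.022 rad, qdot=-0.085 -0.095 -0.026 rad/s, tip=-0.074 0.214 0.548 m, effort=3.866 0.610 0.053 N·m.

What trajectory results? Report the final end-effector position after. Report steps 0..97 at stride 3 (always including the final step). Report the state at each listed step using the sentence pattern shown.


t=0.030 s (step 3): ang=0.117 -0.869 -0.022 rad, qdot=0.223 -0.020 -0.028 rad/s, tip=-0.076 0.214 0.548 m, effort=1.523 0.850 -0.305 N·m.
t=0.060 s (step 6): ang=0.127 -0.869 -0.023 rad, qdot=0.425 0.023 -0.030 rad/s, tip=-0.081 0.214 0.547 m, effort=-0.203 1.047 -0.579 N·m.
t=0.090 s (step 9): ang=0.142 -0.867 -0.023 rad, qdot=0.556 0.058 -0.023 rad/s, tip=-0.089 0.214 0.546 m, effort=-1.504 1.198 -0.791 N·m.
t=0.120 s (step 12): ang=0.160 -0.865 -0.024 rad, qdot=0.637 0.083 -0.023 rad/s, tip=-0.099 0.213 0.545 m, effort=-2.500 1.309 -0.949 N·m.
t=0.150 s (step 15): ang=0.180 -0.863 -0.025 rad, qdot=0.685 0.102 -0.029 rad/s, tip=-0.109 0.212 0.543 m, effort=-3.276 1.389 -1.065 N·m.
t=0.180 s (step 18): ang=0.201 -0.859 -0.026 rad, qdot=0.709 0.116 -0.037 rad/s, tip=-0.120 0.211 0.542 m, effort=-3.893 1.443 -1.151 N·m.
t=0.210 s (step 21): ang=0.222 -0.856 -0.027 rad, qdot=0.717 0.128 -0.048 rad/s, tip=-0.131 0.211 0.540 m, effort=-4.393 1.478 -1.214 N·m.
t=0.240 s (step 24): ang=0.244 -0.852 -0.028 rad, qdot=0.714 0.136 -0.062 rad/s, tip=-0.143 0.209 0.537 m, effort=-4.807 1.497 -1.259 N·m.
t=0.270 s (step 27): ang=0.265 -0.847 -0.031 rad, qdot=0.705 0.141 -0.078 rad/s, tip=-0.153 0.208 0.535 m, effort=-5.155 1.505 -1.291 N·m.
t=0.300 s (step 30): ang=0.286 -0.843 -0.033 rad, qdot=0.690 0.143 -0.097 rad/s, tip=-0.164 0.207 0.533 m, effort=-5.454 1.502 -1.312 N·m.
t=0.330 s (step 33): ang=0.306 -0.839 -0.036 rad, qdot=0.674 0.144 -0.118 rad/s, tip=-0.175 0.205 0.530 m, effort=-5.714 1.492 -1.326 N·m.
t=0.360 s (step 36): ang=0.326 -0.835 -0.040 rad, qdot=0.656 0.142 -0.140 rad/s, tip=-0.185 0.204 0.528 m, effort=-5.944 1.475 -1.333 N·m.
t=0.390 s (step 39): ang=0.346 -0.830 -0.045 rad, qdot=0.638 0.138 -0.166 rad/s, tip=-0.194 0.202 0.526 m, effort=-6.150 1.452 -1.334 N·m.
t=0.420 s (step 42): ang=0.365 -0.826 -0.050 rad, qdot=0.620 0.132 -0.194 rad/s, tip=-0.203 0.201 0.523 m, effort=-6.335 1.424 -1.332 N·m.
t=0.450 s (step 45): ang=0.383 -0.822 -0.057 rad, qdot=0.604 0.123 -0.225 rad/s, tip=-0.212 0.199 0.521 m, effort=-6.505 1.392 -1.325 N·m.
t=0.480 s (step 48): ang=0.401 -0.819 -0.064 rad, qdot=0.589 0.111 -0.260 rad/s, tip=-0.221 0.197 0.518 m, effort=-6.660 1.356 -1.315 N·m.
t=0.510 s (step 51): ang=0.418 -0.816 -0.072 rad, qdot=0.576 0.097 -0.299 rad/s, tip=-0.229 0.195 0.516 m, effort=-6.802 1.316 -1.303 N·m.
t=0.540 s (step 54): ang=0.435 -0.813 -0.082 rad, qdot=0.566 0.079 -0.343 rad/s, tip=-0.237 0.193 0.513 m, effort=-6.933 1.272 -1.288 N·m.
t=0.570 s (step 57): ang=0.452 -0.811 -0.093 rad, qdot=0.558 0.057 -0.392 rad/s, tip=-0.245 0.190 0.511 m, effort=-7.054 1.225 -1.272 N·m.
t=0.600 s (step 60): ang=0.469 -0.810 -0.105 rad, qdot=0.553 0.031 -0.449 rad/s, tip=-0.252 0.188 0.509 m, effort=-7.166 1.174 -1.254 N·m.
t=0.630 s (step 63): ang=0.486 -0.809 -0.120 rad, qdot=0.552 0.003 -0.510 rad/s, tip=-0.260 0.186 0.506 m, effort=-7.269 1.118 -1.235 N·m.
t=0.660 s (step 66): ang=0.502 -0.810 -0.136 rad, qdot=0.554 -0.026 -0.576 rad/s, tip=-0.267 0.183 0.504 m, effort=-7.367 1.056 -1.215 N·m.
t=0.690 s (step 69): ang=0.519 -0.811 -0.154 rad, qdot=0.561 -0.065 -0.658 rad/s, tip=-0.274 0.180 0.501 m, effort=-7.456 0.991 -1.192 N·m.
t=0.720 s (step 72): ang=0.536 -0.814 -0.176 rad, qdot=0.573 -0.113 -0.756 rad/s, tip=-0.281 0.177 0.498 m, effort=-7.537 0.923 -1.169 N·m.
t=0.750 s (step 75): ang=0.553 -0.818 -0.200 rad, qdot=0.591 -0.169 -0.868 rad/s, tip=-0.287 0.174 0.496 m, effort=-7.612 0.850 -1.146 N·m.
t=0.780 s (step 78): ang=0.571 -0.824 -0.228 rad, qdot=0.615 -0.234 -0.998 rad/s, tip=-0.294 0.171 0.493 m, effort=-7.683 0.774 -1.125 N·m.
t=0.810 s (step 81): ang=0.590 -0.832 -0.260 rad, qdot=0.646 -0.309 -1.148 rad/s, tip=-0.301 0.167 0.490 m, effort=-7.757 0.693 -1.106 N·m.
t=0.840 s (step 84): ang=0.610 -0.843 -0.297 rad, qdot=0.684 -0.394 -1.320 rad/s, tip=-0.307 0.164 0.486 m, effort=-7.839 0.608 -1.091 N·m.
t=0.870 s (step 87): ang=0.631 -0.856 -0.340 rad, qdot=0.730 -0.487 -1.515 rad/s, tip=-0.314 0.160 0.482 m, effort=-7.940 0.517 -1.081 N·m.
t=0.900 s (step 90): ang=0.654 -0.872 -0.388 rad, qdot=0.784 -0.587 -1.731 rad/s, tip=-0.320 0.155 0.478 m, effort=-8.074 0.423 -1.077 N·m.
t=0.930 s (step 93): ang=0.678 -0.891 -0.444 rad, qdot=0.842 -0.690 -1.965 rad/s, tip=-0.326 0.150 0.473 m, effort=-8.253 0.325 -1.080 N·m.
t=0.960 s (step 96): ang=0.705 -0.913 -0.506 rad, qdot=0.903 -0.790 -2.208 rad/s, tip=-0.332 0.145 0.467 m, effort=-8.488 0.223 -1.088 N·m.
t=0.970 s (step 97): ang=0.714 -0.921 -0.529 rad, qdot=0.923 -0.821 -2.289 rad/s, tip=-0.334 0.143 0.465 m.
final tip position (m): -0.334 0.143 0.465


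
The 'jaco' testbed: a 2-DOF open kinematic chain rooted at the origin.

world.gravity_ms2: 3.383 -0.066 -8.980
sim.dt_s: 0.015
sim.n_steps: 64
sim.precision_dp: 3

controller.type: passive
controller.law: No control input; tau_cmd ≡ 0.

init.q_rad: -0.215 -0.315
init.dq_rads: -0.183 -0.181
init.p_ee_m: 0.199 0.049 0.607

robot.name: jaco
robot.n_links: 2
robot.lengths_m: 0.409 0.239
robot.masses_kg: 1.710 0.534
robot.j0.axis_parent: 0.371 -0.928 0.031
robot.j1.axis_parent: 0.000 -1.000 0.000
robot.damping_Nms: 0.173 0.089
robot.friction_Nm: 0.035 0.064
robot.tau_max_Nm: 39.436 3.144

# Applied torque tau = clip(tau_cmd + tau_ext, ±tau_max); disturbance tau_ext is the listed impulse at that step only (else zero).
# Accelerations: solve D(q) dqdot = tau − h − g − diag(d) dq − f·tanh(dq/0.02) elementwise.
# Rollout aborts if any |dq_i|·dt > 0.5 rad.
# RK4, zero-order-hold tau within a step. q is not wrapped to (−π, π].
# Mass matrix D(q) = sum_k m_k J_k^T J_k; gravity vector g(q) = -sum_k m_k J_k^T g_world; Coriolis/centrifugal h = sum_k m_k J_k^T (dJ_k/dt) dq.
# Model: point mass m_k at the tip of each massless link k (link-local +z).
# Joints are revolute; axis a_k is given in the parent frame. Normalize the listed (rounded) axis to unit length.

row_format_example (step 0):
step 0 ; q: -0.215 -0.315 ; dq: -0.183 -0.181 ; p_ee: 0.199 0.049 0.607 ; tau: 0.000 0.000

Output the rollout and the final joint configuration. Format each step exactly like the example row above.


step 1 ; q: -0.219 -0.318 ; dq: -0.337 -0.228 ; p_ee: 0.202 0.050 0.606 ; tau: 0.000 0.000
step 2 ; q: -0.225 -0.322 ; dq: -0.491 -0.273 ; p_ee: 0.206 0.051 0.604 ; tau: 0.000 0.000
step 3 ; q: -0.234 -0.326 ; dq: -0.648 -0.315 ; p_ee: 0.212 0.053 0.602 ; tau: 0.000 0.000
step 4 ; q: -0.245 -0.331 ; dq: -0.807 -0.353 ; p_ee: 0.219 0.055 0.599 ; tau: 0.000 0.000
step 5 ; q: -0.258 -0.337 ; dq: -0.969 -0.385 ; p_ee: 0.227 0.058 0.595 ; tau: 0.000 0.000
step 6 ; q: -0.274 -0.343 ; dq: -1.134 -0.410 ; p_ee: 0.237 0.061 0.590 ; tau: 0.000 0.000
step 7 ; q: -0.292 -0.349 ; dq: -1.305 -0.428 ; p_ee: 0.248 0.065 0.585 ; tau: 0.000 0.000
step 8 ; q: -0.313 -0.356 ; dq: -1.481 -0.435 ; p_ee: 0.261 0.069 0.579 ; tau: 0.000 0.000
step 9 ; q: -0.336 -0.362 ; dq: -1.663 -0.431 ; p_ee: 0.275 0.074 0.571 ; tau: 0.000 0.000
step 10 ; q: -0.363 -0.368 ; dq: -1.852 -0.413 ; p_ee: 0.290 0.079 0.563 ; tau: 0.000 0.000
step 11 ; q: -0.392 -0.374 ; dq: -2.049 -0.380 ; p_ee: 0.306 0.085 0.553 ; tau: 0.000 0.000
step 12 ; q: -0.424 -0.380 ; dq: -2.254 -0.329 ; p_ee: 0.324 0.091 0.541 ; tau: 0.000 0.000
step 13 ; q: -0.460 -0.384 ; dq: -2.468 -0.258 ; p_ee: 0.342 0.097 0.528 ; tau: 0.000 0.000
step 14 ; q: -0.498 -0.387 ; dq: -2.691 -0.165 ; p_ee: 0.361 0.104 0.514 ; tau: 0.000 0.000
step 15 ; q: -0.540 -0.389 ; dq: -2.924 -0.047 ; p_ee: 0.381 0.112 0.497 ; tau: 0.000 0.000
step 16 ; q: -0.586 -0.389 ; dq: -3.161 0.050 ; p_ee: 0.402 0.120 0.479 ; tau: 0.000 0.000
step 17 ; q: -0.635 -0.388 ; dq: -3.401 0.133 ; p_ee: 0.424 0.128 0.458 ; tau: 0.000 0.000
step 18 ; q: -0.688 -0.385 ; dq: -3.653 0.253 ; p_ee: 0.445 0.136 0.435 ; tau: 0.000 0.000
step 19 ; q: -0.745 -0.380 ; dq: -3.917 0.409 ; p_ee: 0.467 0.144 0.409 ; tau: 0.000 0.000
step 20 ; q: -0.806 -0.372 ; dq: -4.190 0.601 ; p_ee: 0.489 0.152 0.380 ; tau: 0.000 0.000
step 21 ; q: -0.871 -0.362 ; dq: -4.473 0.828 ; p_ee: 0.510 0.161 0.348 ; tau: 0.000 0.000
step 22 ; q: -0.940 -0.347 ; dq: -4.764 1.087 ; p_ee: 0.531 0.169 0.313 ; tau: 0.000 0.000
step 23 ; q: -1.014 -0.329 ; dq: -5.062 1.372 ; p_ee: 0.550 0.177 0.276 ; tau: 0.000 0.000
step 24 ; q: -1.092 -0.306 ; dq: -5.363 1.676 ; p_ee: 0.567 0.184 0.235 ; tau: 0.000 0.000
step 25 ; q: -1.175 -0.278 ; dq: -5.665 1.989 ; p_ee: 0.582 0.192 0.191 ; tau: 0.000 0.000
step 26 ; q: -1.262 -0.246 ; dq: -5.964 2.295 ; p_ee: 0.595 0.198 0.144 ; tau: 0.000 0.000
step 27 ; q: -1.353 -0.210 ; dq: -6.257 2.577 ; p_ee: 0.604 0.203 0.094 ; tau: 0.000 0.000
step 28 ; q: -1.449 -0.169 ; dq: -6.538 2.816 ; p_ee: 0.610 0.208 0.042 ; tau: 0.000 0.000
step 29 ; q: -1.550 -0.126 ; dq: -6.802 2.989 ; p_ee: 0.611 0.210 -0.013 ; tau: 0.000 0.000
step 30 ; q: -1.653 -0.080 ; dq: -7.045 3.075 ; p_ee: 0.608 0.211 -0.070 ; tau: 0.000 0.000
step 31 ; q: -1.761 -0.034 ; dq: -7.261 3.054 ; p_ee: 0.599 0.210 -0.129 ; tau: 0.000 0.000
step 32 ; q: -1.871 0.011 ; dq: -7.445 2.914 ; p_ee: 0.584 0.207 -0.189 ; tau: 0.000 0.000
step 33 ; q: -1.984 0.053 ; dq: -7.593 2.648 ; p_ee: 0.564 0.200 -0.249 ; tau: 0.000 0.000
step 34 ; q: -2.099 0.090 ; dq: -7.703 2.260 ; p_ee: 0.536 0.191 -0.308 ; tau: 0.000 0.000
step 35 ; q: -2.215 0.120 ; dq: -7.772 1.763 ; p_ee: 0.502 0.179 -0.366 ; tau: 0.000 0.000
step 36 ; q: -2.332 0.142 ; dq: -7.802 1.180 ; p_ee: 0.462 0.163 -0.422 ; tau: 0.000 0.000
step 37 ; q: -2.449 0.155 ; dq: -7.791 0.539 ; p_ee: 0.415 0.143 -0.474 ; tau: 0.000 0.000
step 38 ; q: -2.565 0.158 ; dq: -7.747 -0.107 ; p_ee: 0.362 0.121 -0.521 ; tau: 0.000 0.000
step 39 ; q: -2.681 0.153 ; dq: -7.681 -0.662 ; p_ee: 0.303 0.095 -0.563 ; tau: 0.000 0.000
step 40 ; q: -2.795 0.139 ; dq: -7.586 -1.180 ; p_ee: 0.240 0.068 -0.597 ; tau: 0.000 0.000
step 41 ; q: -2.908 0.118 ; dq: -7.466 -1.632 ; p_ee: 0.173 0.038 -0.622 ; tau: 0.000 0.000
step 42 ; q: -3.019 0.090 ; dq: -7.326 -1.998 ; p_ee: 0.104 0.007 -0.639 ; tau: 0.000 0.000
step 43 ; q: -3.128 0.058 ; dq: -7.170 -2.264 ; p_ee: 0.033 -0.024 -0.646 ; tau: 0.000 0.000
step 44 ; q: -3.234 0.023 ; dq: -7.002 -2.424 ; p_ee: -0.037 -0.056 -0.645 ; tau: 0.000 0.000
step 45 ; q: -3.338 -0.014 ; dq: -6.823 -2.485 ; p_ee: -0.105 -0.086 -0.634 ; tau: 0.000 0.000
step 46 ; q: -3.439 -0.051 ; dq: -6.633 -2.458 ; p_ee: -0.170 -0.115 -0.614 ; tau: 0.000 0.000
step 47 ; q: -3.537 -0.088 ; dq: -6.432 -2.362 ; p_ee: -0.231 -0.142 -0.588 ; tau: 0.000 0.000
step 48 ; q: -3.632 -0.122 ; dq: -6.219 -2.217 ; p_ee: -0.287 -0.166 -0.556 ; tau: 0.000 0.000
step 49 ; q: -3.724 -0.154 ; dq: -5.993 -2.044 ; p_ee: -0.337 -0.188 -0.518 ; tau: 0.000 0.000
step 50 ; q: -3.812 -0.183 ; dq: -5.754 -1.862 ; p_ee: -0.381 -0.207 -0.478 ; tau: 0.000 0.000
step 51 ; q: -3.896 -0.210 ; dq: -5.500 -1.687 ; p_ee: -0.420 -0.224 -0.435 ; tau: 0.000 0.000
step 52 ; q: -3.977 -0.234 ; dq: -5.234 -1.532 ; p_ee: -0.453 -0.238 -0.390 ; tau: 0.000 0.000
step 53 ; q: -4.053 -0.256 ; dq: -4.955 -1.404 ; p_ee: -0.481 -0.250 -0.346 ; tau: 0.000 0.000
step 54 ; q: -4.125 -0.276 ; dq: -4.665 -1.310 ; p_ee: -0.504 -0.259 -0.302 ; tau: 0.000 0.000
step 55 ; q: -4.193 -0.295 ; dq: -4.366 -1.252 ; p_ee: -0.523 -0.267 -0.258 ; tau: 0.000 0.000
step 56 ; q: -4.256 -0.314 ; dq: -4.060 -1.230 ; p_ee: -0.537 -0.273 -0.217 ; tau: 0.000 0.000
step 57 ; q: -4.315 -0.332 ; dq: -3.748 -1.242 ; p_ee: -0.548 -0.278 -0.177 ; tau: 0.000 0.000
step 58 ; q: -4.369 -0.351 ; dq: -3.433 -1.287 ; p_ee: -0.556 -0.281 -0.140 ; tau: 0.000 0.000
step 59 ; q: -4.418 -0.371 ; dq: -3.115 -1.361 ; p_ee: -0.561 -0.284 -0.104 ; tau: 0.000 0.000
step 60 ; q: -4.462 -0.392 ; dq: -2.796 -1.461 ; p_ee: -0.564 -0.286 -0.072 ; tau: 0.000 0.000
step 61 ; q: -4.502 -0.415 ; dq: -2.477 -1.585 ; p_ee: -0.565 -0.287 -0.042 ; tau: 0.000 0.000
step 62 ; q: -4.536 -0.440 ; dq: -2.159 -1.728 ; p_ee: -0.564 -0.288 -0.014 ; tau: 0.000 0.000
step 63 ; q: -4.566 -0.467 ; dq: -1.842 -1.888 ; p_ee: -0.562 -0.288 0.010 ; tau: 0.000 0.000
step 64 ; q: -4.592 -0.497 ; dq: -1.528 -2.062 ; p_ee: -0.559 -0.288 0.032
final q (rad): -4.592 -0.497


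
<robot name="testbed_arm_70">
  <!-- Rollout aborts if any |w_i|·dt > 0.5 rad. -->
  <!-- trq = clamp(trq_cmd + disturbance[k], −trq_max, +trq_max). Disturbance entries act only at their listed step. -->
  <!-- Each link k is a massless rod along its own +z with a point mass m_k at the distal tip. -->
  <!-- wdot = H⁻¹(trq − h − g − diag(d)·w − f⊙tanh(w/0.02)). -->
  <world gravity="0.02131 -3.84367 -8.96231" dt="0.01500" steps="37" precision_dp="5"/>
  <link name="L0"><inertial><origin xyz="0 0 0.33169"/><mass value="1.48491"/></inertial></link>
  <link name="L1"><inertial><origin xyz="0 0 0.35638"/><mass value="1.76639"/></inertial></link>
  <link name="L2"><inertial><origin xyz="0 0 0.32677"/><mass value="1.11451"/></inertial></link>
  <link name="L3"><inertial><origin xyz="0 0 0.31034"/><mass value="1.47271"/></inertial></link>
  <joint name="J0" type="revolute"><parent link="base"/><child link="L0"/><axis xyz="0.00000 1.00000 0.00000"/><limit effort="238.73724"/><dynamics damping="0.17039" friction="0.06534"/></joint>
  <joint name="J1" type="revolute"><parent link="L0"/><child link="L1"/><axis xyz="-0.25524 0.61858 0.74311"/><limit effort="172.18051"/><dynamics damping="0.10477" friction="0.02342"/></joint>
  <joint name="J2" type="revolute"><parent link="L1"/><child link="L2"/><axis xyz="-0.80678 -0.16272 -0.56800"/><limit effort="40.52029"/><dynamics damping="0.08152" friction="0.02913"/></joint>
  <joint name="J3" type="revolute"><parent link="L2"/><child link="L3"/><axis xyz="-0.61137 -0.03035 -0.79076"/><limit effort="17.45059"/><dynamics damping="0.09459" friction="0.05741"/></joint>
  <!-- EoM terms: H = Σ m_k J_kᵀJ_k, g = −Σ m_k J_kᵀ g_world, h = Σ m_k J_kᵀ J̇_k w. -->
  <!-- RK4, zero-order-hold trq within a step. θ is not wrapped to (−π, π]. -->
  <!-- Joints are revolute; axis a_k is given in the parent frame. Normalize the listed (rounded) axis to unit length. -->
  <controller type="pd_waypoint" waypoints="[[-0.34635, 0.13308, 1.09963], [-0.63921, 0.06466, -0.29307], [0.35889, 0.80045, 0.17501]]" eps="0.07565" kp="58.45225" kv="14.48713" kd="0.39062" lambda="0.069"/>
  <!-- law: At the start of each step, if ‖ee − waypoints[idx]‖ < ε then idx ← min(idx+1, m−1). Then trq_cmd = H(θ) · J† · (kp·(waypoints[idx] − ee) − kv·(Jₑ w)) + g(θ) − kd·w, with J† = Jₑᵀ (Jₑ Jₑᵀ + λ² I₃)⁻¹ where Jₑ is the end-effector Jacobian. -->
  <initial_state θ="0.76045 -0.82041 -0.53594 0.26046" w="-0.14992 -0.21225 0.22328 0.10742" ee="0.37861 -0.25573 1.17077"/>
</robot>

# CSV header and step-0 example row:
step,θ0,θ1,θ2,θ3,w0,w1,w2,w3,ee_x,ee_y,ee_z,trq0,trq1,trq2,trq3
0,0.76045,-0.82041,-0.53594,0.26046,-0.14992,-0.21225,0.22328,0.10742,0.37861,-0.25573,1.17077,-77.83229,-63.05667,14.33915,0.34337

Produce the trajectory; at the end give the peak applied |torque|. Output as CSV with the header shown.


step,θ0,θ1,θ2,θ3,w0,w1,w2,w3,ee_x,ee_y,ee_z,trq0,trq1,trq2,trq3
1,0.76428,-0.83804,-0.53435,0.26137,0.64537,-2.11384,-0.01864,0.01415,0.37003,-0.25127,1.17271,-61.86307,-49.41112,12.52871,0.50248
2,0.77802,-0.87973,-0.53634,0.26031,1.16482,-3.40474,-0.25908,-0.15016,0.35433,-0.24319,1.17417,-50.69883,-39.36674,10.81345,0.56170
3,0.79769,-0.93679,-0.54206,0.25642,1.43620,-4.16584,-0.50237,-0.38819,0.33340,-0.23221,1.17484,-42.68236,-31.58804,9.38887,0.64715
4,0.81991,-1.00212,-0.55135,0.24907,1.51147,-4.51813,-0.72776,-0.60985,0.30866,-0.21897,1.17449,-36.56276,-25.16799,8.27274,0.76778
5,0.84216,-1.07049,-0.56371,0.23890,1.44717,-4.58336,-0.90663,-0.76170,0.28126,-0.20398,1.17307,-31.52662,-19.58221,7.43573,0.90893
6,0.86273,-1.13835,-0.57825,0.22700,1.29234,-4.46184,-1.01862,-0.83667,0.25209,-0.18771,1.17063,-27.09707,-14.57881,6.83736,1.05924
7,0.88056,-1.20350,-0.59391,0.21443,1.08481,-4.22733,-1.05850,-0.84663,0.22188,-0.17057,1.16732,-23.02980,-10.06785,6.43222,1.20915
8,0.89507,-1.26463,-0.60966,0.20204,0.85187,-3.93020,-1.03249,-0.80899,0.19121,-0.15292,1.16332,-19.21843,-6.03481,6.17593,1.35139
9,0.90602,-1.32107,-0.62459,0.19043,0.61247,-3.60333,-0.95295,-0.74033,0.16052,-0.13508,1.15880,-15.63179,-2.48839,6.02984,1.48128
10,0.91343,-1.37255,-0.63801,0.17997,0.37934,-3.26763,-0.83427,-0.65407,0.13019,-0.11732,1.15396,-12.27509,0.56558,5.96332,1.59652
11,0.91746,-1.41902,-0.64945,0.17086,0.16076,-2.93622,-0.69038,-0.56006,0.10049,-0.09987,1.14895,-9.16665,3.13423,5.95374,1.69664
12,0.91835,-1.46062,-0.65863,0.16315,-0.03793,-2.61760,-0.53380,-0.46486,0.07164,-0.08290,1.14389,-6.32967,5.23927,5.98518,1.78237
13,0.91645,-1.49760,-0.66544,0.15686,-0.21285,-2.31805,-0.37596,-0.37246,0.04379,-0.06656,1.13890,-3.79519,6.91532,6.04677,1.85505
14,0.91210,-1.53023,-0.66991,0.15189,-0.36488,-2.03801,-0.22138,-0.28679,0.01706,-0.05094,1.13405,-1.53822,8.20400,6.13043,1.91697
15,0.90564,-1.55883,-0.67213,0.14816,-0.49396,-1.77914,-0.07570,-0.20836,-0.00847,-0.03613,1.12941,0.44332,9.15141,6.22985,1.96921
16,0.89741,-1.58372,-0.67227,0.14559,-0.60048,-1.54305,0.05302,-0.12723,-0.03276,-0.02216,1.12502,2.14730,9.80355,6.34198,2.00902
17,0.88776,-1.60525,-0.67064,0.14429,-0.68570,-1.32973,0.16279,-0.04571,-0.05578,-0.00906,1.12092,3.59343,10.20777,6.46642,2.03961
18,0.87696,-1.62373,-0.66741,0.14394,-0.75237,-1.13526,0.27141,-0.01552,-0.07753,0.00316,1.11711,4.86205,10.41611,6.60476,2.08623
19,0.86530,-1.63944,-0.66263,0.14390,-0.80182,-0.96010,0.37168,-0.01431,-0.09803,0.01449,1.11360,5.93882,10.46353,6.74588,2.13745
20,0.85302,-1.65267,-0.65652,0.14400,-0.83566,-0.80511,0.45062,0.00119,-0.11731,0.02497,1.11039,6.79070,10.37762,6.87377,2.17108
21,0.84032,-1.66372,-0.64930,0.14419,-0.85610,-0.66794,0.51563,0.01061,-0.13538,0.03462,1.10749,7.46937,10.19284,6.99362,2.19900
22,0.82741,-1.67282,-0.64116,0.14434,-0.86495,-0.54751,0.56588,0.02071,-0.15230,0.04348,1.10487,7.98834,9.93400,7.10203,2.21845
23,0.81444,-1.68024,-0.63234,0.14459,-0.86403,-0.44218,0.60400,0.02772,-0.16809,0.05160,1.10253,8.37262,9.62317,7.19886,2.23211
24,0.80155,-1.68618,-0.62305,0.14496,-0.85497,-0.35031,0.63317,0.02622,-0.18281,0.05902,1.10045,8.64734,9.27883,7.28496,2.24355
25,0.78884,-1.69083,-0.61342,0.14539,-0.83910,-0.27130,0.64970,0.03262,-0.19649,0.06579,1.09861,8.80817,8.91189,7.35513,2.24479
26,0.77642,-1.69439,-0.60361,0.14592,-0.81786,-0.20345,0.65727,0.03973,-0.20919,0.07196,1.09701,8.88195,8.53507,7.41217,2.24047
27,0.76434,-1.69701,-0.59375,0.14656,-0.79242,-0.14551,0.65752,0.04651,-0.22095,0.07757,1.09561,8.88426,8.15720,7.45692,2.23183
28,0.75267,-1.69882,-0.58392,0.14729,-0.76378,-0.09630,0.65183,0.05232,-0.23184,0.08266,1.09442,8.82837,7.78492,7.49030,2.21983
29,0.74145,-1.69995,-0.57422,0.14810,-0.73283,-0.05477,0.64144,0.05672,-0.24190,0.08729,1.09340,8.72572,7.42313,7.51327,2.20529
30,0.73070,-1.70051,-0.56470,0.14896,-0.70026,-0.02000,0.62728,0.05966,-0.25117,0.09148,1.09254,8.58582,7.07559,7.52681,2.18880
31,0.72045,-1.70060,-0.55542,0.14986,-0.66652,0.00848,0.60960,0.06209,-0.25972,0.09528,1.09183,8.41569,6.74760,7.53167,2.17049
32,0.71071,-1.70030,-0.54643,0.15079,-0.63210,0.03138,0.58917,0.06368,-0.26759,0.09872,1.09124,8.22299,6.44166,7.52902,2.15103
33,0.70149,-1.69969,-0.53775,0.15174,-0.59772,0.04999,0.56759,0.06299,-0.27482,0.10183,1.09077,8.01570,6.15413,7.52020,2.13142
34,0.69278,-1.69883,-0.52941,0.15266,-0.56377,0.06496,0.54522,0.06082,-0.28145,0.10466,1.09040,29.78370,-55.55998,-24.07224,-11.45162
35,0.69759,-1.71563,-0.54755,0.14516,1.18770,-2.28482,-2.94046,-1.06826,-0.28965,0.10687,1.08174,22.83072,-42.85576,-16.50315,-8.28665
36,0.72461,-1.76239,-0.61001,0.12096,2.38612,-3.91595,-5.32605,-2.23543,-0.30061,0.10825,1.05810,11.28373,-34.07177,-11.00161,-5.70602
37,0.76568,-1.82916,-0.70155,0.08110,3.06543,-4.96945,-6.82651,-3.14365,-0.31267,0.10889,1.02248,,,,
# max |trq| (N·m): 77.83229


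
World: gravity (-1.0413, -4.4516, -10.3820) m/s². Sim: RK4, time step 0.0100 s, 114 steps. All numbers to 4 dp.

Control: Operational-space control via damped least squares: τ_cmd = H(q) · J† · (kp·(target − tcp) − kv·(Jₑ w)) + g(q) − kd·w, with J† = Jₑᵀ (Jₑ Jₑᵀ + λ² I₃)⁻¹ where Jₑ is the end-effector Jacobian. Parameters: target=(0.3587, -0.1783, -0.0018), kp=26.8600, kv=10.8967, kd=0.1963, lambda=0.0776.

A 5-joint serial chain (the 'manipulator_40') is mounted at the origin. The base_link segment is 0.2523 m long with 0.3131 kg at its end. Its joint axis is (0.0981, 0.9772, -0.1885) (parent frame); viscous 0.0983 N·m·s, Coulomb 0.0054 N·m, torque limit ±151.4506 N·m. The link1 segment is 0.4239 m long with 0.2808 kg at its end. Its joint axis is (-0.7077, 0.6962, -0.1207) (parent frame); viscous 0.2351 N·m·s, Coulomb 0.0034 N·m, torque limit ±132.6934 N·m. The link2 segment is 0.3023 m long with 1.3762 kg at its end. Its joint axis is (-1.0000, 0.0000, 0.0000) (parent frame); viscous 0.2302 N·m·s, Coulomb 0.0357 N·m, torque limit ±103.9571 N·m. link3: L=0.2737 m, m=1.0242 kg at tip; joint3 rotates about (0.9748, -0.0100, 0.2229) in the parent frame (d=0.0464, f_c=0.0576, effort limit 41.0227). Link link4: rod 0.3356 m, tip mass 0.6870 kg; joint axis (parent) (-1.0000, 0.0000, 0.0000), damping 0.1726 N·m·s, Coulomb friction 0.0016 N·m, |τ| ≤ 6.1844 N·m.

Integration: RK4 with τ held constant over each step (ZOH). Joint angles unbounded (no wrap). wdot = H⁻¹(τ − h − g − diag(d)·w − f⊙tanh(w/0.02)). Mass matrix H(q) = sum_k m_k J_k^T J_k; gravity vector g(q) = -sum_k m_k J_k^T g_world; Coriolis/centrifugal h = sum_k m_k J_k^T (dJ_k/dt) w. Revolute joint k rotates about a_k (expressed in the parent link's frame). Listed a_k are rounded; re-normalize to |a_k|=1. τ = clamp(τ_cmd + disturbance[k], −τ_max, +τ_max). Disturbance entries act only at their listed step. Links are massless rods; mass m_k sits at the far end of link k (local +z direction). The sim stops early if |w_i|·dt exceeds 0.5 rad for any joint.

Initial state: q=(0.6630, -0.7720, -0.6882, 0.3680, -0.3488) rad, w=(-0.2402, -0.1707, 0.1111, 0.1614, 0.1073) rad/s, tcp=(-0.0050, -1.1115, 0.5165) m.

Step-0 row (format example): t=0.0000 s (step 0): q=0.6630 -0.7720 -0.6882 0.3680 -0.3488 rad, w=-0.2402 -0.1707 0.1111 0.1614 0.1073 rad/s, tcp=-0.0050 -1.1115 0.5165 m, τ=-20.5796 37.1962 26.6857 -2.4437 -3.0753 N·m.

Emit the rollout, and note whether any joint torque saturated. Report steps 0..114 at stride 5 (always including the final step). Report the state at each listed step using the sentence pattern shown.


t=0.0500 s (step 5): q=0.5926 -0.7348 -0.6865 0.4309 -0.4006 rad, w=-2.2390 1.3924 0.0995 2.3350 -1.7341 rad/s, tcp=0.0003 -1.0874 0.5004 m, τ=-12.2351 26.9471 19.5327 -3.0903 -1.1677 N·m.
t=0.1000 s (step 10): q=0.4681 -0.6529 -0.6772 0.5821 -0.4958 rad, w=-2.5474 1.7619 0.2204 3.4872 -1.9334 rad/s, tcp=0.0237 -1.0250 0.4723 m, τ=-2.6218 20.2911 12.4215 -2.3022 -0.4357 N·m.
t=0.1500 s (step 15): q=0.3500 -0.5666 -0.6703 0.7612 -0.5849 rad, w=-2.1206 1.6509 0.0078 3.5578 -1.5865 rad/s, tcp=0.0536 -0.9403 0.4425 m, τ=4.0916 17.7925 9.3485 -2.1200 0.0347 N·m.
t=0.2000 s (step 20): q=0.2599 -0.4915 -0.6758 0.9332 -0.6523 rad, w=-1.4808 1.3505 -0.2489 3.2647 -1.1201 rad/s, tcp=0.0827 -0.8482 0.4124 m, τ=7.3249 17.3969 8.9536 -2.3295 0.2894 N·m.
t=0.2500 s (step 25): q=0.2018 -0.4318 -0.6951 1.0856 -0.6981 rad, w=-0.8535 1.0432 -0.5192 2.8187 -0.7273 rad/s, tcp=0.1090 -0.7586 0.3812 m, τ=8.1343 17.5902 9.5631 -2.4398 0.3194 N·m.
t=0.3000 s (step 30): q=0.1737 -0.3868 -0.7262 1.2155 -0.7266 rad, w=-0.2821 0.7693 -0.7168 2.3767 -0.4303 rad/s, tcp=0.1326 -0.6761 0.3494 m, τ=7.3389 17.6021 10.2754 -2.2740 0.1660 N·m.
t=0.3500 s (step 35): q=0.1725 -0.3541 -0.7650 1.3244 -0.7426 rad, w=0.2194 0.5511 -0.8234 1.9835 -0.2279 rad/s, tcp=0.1543 -0.6026 0.3177 m, τ=5.5464 17.1865 10.7332 -1.8379 -0.1032 N·m.
t=0.4000 s (step 40): q=0.1944 -0.3307 -0.8068 1.4152 -0.7506 rad, w=0.6444 0.3958 -0.8402 1.6569 -0.1062 rad/s, tcp=0.1744 -0.5385 0.2873 m, τ=3.1264 16.2930 10.8437 -1.2208 -0.4260 N·m.
t=0.4500 s (step 45): q=0.2355 -0.3136 -0.8476 1.4914 -0.7542 rad, w=0.9851 0.3015 -0.7835 1.3991 -0.0477 rad/s, tcp=0.1934 -0.4834 0.2588 m, τ=0.3372 14.9767 10.6316 -0.5274 -0.7553 N·m.
t=0.5000 s (step 50): q=0.2914 -0.2997 -0.8843 1.5563 -0.7561 rad, w=1.2342 0.2608 -0.6791 1.2009 -0.0336 rad/s, tcp=0.2113 -0.4365 0.2324 m, τ=-2.6040 13.3623 10.1743 0.1554 -1.0599 N·m.
t=0.5500 s (step 55): q=0.3573 -0.2868 -0.9151 1.6124 -0.7579 rad, w=1.3895 0.2614 -0.5530 1.0485 -0.0458 rad/s, tcp=0.2284 -0.3972 0.2083 m, τ=-5.5266 11.5907 9.5636 0.7676 -1.3220 N·m.
t=0.6000 s (step 60): q=0.4288 -0.2732 -0.9396 1.6617 -0.7608 rad, w=1.4563 0.2882 -0.4262 0.9272 -0.0697 rad/s, tcp=0.2445 -0.3643 0.1863 m, τ=-8.3036 9.7866 8.8834 1.2760 -1.5332 N·m.
t=0.6500 s (step 65): q=0.5017 -0.2578 -0.9580 1.7055 -0.7649 rad, w=1.4475 0.3265 -0.3126 0.8253 -0.0948 rad/s, tcp=0.2597 -0.3370 0.1660 m, τ=-10.8436 8.0485 8.1986 1.6698 -1.6928 N·m.
t=0.7000 s (step 70): q=0.5726 -0.2406 -0.9712 1.7445 -0.7701 rad, w=1.3808 0.3643 -0.2193 0.7350 -0.1147 rad/s, tcp=0.2739 -0.3144 0.1474 m, τ=-13.0844 6.4485 7.5528 1.9549 -1.8050 N·m.
t=0.7500 s (step 75): q=0.6391 -0.2216 -0.9803 1.7791 -0.7762 rad, w=1.2751 0.3941 -0.1483 0.6521 -0.1266 rad/s, tcp=0.2869 -0.2956 0.1301 m, τ=-14.9926 5.0320 6.9702 2.1475 -1.8773 N·m.
t=0.8000 s (step 80): q=0.6997 -0.2013 -0.9864 1.8098 -0.7826 rad, w=1.1477 0.4126 -0.0980 0.5748 -0.1305 rad/s, tcp=0.2986 -0.2799 0.1143 m, τ=-16.5643 3.8173 6.4597 2.2673 -1.9180 N·m.
t=0.8500 s (step 85): q=0.7537 -0.1805 -0.9904 1.8367 -0.7891 rad, w=1.0123 0.4200 -0.0650 0.5027 -0.1278 rad/s, tcp=0.3089 -0.2666 0.0997 m, τ=-17.8205 2.8006 6.0200 2.3336 -1.9350 N·m.
t=0.9000 s (step 90): q=0.8009 -0.1595 -0.9931 1.8601 -0.7953 rad, w=0.8786 0.4180 -0.0452 0.4360 -0.1207 rad/s, tcp=0.3179 -0.2554 0.0865 m, τ=-18.7985 1.9635 5.6439 2.3628 -1.9354 N·m.
t=0.9500 s (step 95): q=0.8417 -0.1388 -0.9951 1.8804 -0.8011 rad, w=0.7528 0.4091 -0.0347 0.3751 -0.1110 rad/s, tcp=0.3256 -0.2457 0.0745 m, τ=-19.5429 1.2809 5.3228 2.3673 -1.9246 N·m.
t=1.0000 s (step 100): q=0.8764 -0.1187 -0.9967 1.8977 -0.8064 rad, w=0.6384 0.3954 -0.0300 0.3203 -0.1003 rad/s, tcp=0.3320 -0.2374 0.0639 m, τ=-20.1004 0.7255 5.0477 2.3562 -1.9070 N·m.
t=1.0500 s (step 105): q=0.9057 -0.0993 -0.9982 1.9125 -0.8111 rad, w=0.5368 0.3784 -0.0284 0.2718 -0.0896 rad/s, tcp=0.3374 -0.2302 0.0544 m, τ=-20.5137 0.2718 4.8104 2.3355 -1.8856 N·m.
t=1.1000 s (step 110): q=0.9303 -0.0809 -0.9996 1.9250 -0.8153 rad, w=0.4482 0.3596 -0.0280 0.2294 -0.0796 rad/s, tcp=0.3419 -0.2239 0.0462 m, τ=-20.8184 -0.1011 4.6046 2.3095 -1.8625 N·m.
t=1.1400 s (step 114): q=0.9470 -0.0668 -1.0007 1.9336 -0.8184 rad, w=0.3862 0.3438 -0.0278 0.1996 -0.0724 rad/s, tcp=0.3448 -0.2194 0.0403 m.
any joint saturated: no


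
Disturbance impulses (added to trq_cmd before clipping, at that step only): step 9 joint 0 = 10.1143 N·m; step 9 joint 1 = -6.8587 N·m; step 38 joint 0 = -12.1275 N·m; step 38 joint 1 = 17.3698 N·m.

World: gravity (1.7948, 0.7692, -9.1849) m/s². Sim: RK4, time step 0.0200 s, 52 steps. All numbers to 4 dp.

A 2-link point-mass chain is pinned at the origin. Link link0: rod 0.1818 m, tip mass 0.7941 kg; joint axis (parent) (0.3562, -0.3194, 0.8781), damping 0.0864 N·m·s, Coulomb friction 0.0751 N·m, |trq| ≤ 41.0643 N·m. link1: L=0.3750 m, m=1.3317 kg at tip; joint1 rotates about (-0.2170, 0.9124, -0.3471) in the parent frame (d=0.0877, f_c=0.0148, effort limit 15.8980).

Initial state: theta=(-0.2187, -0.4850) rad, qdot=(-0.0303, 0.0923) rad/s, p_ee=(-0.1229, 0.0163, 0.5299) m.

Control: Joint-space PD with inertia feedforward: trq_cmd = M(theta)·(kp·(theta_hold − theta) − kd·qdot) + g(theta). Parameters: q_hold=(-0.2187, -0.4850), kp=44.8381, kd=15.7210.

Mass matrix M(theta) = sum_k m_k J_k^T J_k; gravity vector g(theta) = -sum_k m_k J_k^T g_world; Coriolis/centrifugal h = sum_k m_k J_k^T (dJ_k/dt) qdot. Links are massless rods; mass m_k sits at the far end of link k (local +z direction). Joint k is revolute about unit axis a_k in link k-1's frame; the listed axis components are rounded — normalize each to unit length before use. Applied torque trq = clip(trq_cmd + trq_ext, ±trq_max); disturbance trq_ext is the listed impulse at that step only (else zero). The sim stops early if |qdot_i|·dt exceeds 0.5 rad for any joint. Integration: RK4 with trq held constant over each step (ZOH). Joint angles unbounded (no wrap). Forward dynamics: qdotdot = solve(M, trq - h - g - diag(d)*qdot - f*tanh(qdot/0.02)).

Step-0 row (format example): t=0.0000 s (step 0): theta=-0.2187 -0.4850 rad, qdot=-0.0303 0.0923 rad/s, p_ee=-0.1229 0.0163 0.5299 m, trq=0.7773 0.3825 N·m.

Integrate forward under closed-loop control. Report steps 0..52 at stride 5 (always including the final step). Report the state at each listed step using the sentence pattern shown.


t=0.1000 s (step 5): theta=-0.2194 -0.4810 rad, qdot=-0.0006 0.0048 rad/s, p_ee=-0.1215 0.0168 0.5305 m, trq=0.5742 0.6129 N·m.
t=0.2000 s (step 10): theta=-0.2075 -0.4815 rad, qdot=1.1721 -0.0281 rad/s, p_ee=-0.1238 0.0133 0.5300 m, trq=-2.7290 2.9025 N·m.
t=0.3000 s (step 15): theta=-0.1641 -0.4870 rad, qdot=0.0162 -0.0429 rad/s, p_ee=-0.1331 -0.0003 0.5276 m, trq=-0.1760 1.2111 N·m.
t=0.4000 s (step 20): theta=-0.1693 -0.4868 rad, qdot=-0.0829 0.0267 rad/s, p_ee=-0.1322 0.0013 0.5278 m, trq=0.2703 0.8140 N·m.
t=0.5000 s (step 25): theta=-0.1777 -0.4839 rad, qdot=-0.0792 0.0292 rad/s, p_ee=-0.1298 0.0041 0.5286 m, trq=0.3732 0.7235 N·m.
t=0.6000 s (step 30): theta=-0.1846 -0.4812 rad, qdot=-0.0599 0.0230 rad/s, p_ee=-0.1278 0.0064 0.5292 m, trq=0.4013 0.6974 N·m.
t=0.7000 s (step 35): theta=-0.1897 -0.4792 rad, qdot=-0.0429 0.0170 rad/s, p_ee=-0.1263 0.0081 0.5296 m, trq=0.4119 0.6867 N·m.
t=0.8000 s (step 40): theta=-0.2035 -0.4357 rad, qdot=-0.3137 1.0518 rad/s, p_ee=-0.1098 0.0157 0.5353 m, trq=3.3887 -3.0608 N·m.
t=0.9000 s (step 45): theta=-0.2179 -0.3983 rad, qdot=-0.0239 -0.0139 rad/s, p_ee=-0.0949 0.0225 0.5396 m, trq=1.1317 -0.3004 N·m.
t=1.0000 s (step 50): theta=-0.2180 -0.4109 rad, qdot=0.0030 -0.1861 rad/s, p_ee=-0.0990 0.0217 0.5383 m, trq=0.6778 0.3345 N·m.
t=1.0400 s (step 52): theta=-0.2179 -0.4185 rad, qdot=0.0030 -0.1893 rad/s, p_ee=-0.1015 0.0211 0.5375 m.


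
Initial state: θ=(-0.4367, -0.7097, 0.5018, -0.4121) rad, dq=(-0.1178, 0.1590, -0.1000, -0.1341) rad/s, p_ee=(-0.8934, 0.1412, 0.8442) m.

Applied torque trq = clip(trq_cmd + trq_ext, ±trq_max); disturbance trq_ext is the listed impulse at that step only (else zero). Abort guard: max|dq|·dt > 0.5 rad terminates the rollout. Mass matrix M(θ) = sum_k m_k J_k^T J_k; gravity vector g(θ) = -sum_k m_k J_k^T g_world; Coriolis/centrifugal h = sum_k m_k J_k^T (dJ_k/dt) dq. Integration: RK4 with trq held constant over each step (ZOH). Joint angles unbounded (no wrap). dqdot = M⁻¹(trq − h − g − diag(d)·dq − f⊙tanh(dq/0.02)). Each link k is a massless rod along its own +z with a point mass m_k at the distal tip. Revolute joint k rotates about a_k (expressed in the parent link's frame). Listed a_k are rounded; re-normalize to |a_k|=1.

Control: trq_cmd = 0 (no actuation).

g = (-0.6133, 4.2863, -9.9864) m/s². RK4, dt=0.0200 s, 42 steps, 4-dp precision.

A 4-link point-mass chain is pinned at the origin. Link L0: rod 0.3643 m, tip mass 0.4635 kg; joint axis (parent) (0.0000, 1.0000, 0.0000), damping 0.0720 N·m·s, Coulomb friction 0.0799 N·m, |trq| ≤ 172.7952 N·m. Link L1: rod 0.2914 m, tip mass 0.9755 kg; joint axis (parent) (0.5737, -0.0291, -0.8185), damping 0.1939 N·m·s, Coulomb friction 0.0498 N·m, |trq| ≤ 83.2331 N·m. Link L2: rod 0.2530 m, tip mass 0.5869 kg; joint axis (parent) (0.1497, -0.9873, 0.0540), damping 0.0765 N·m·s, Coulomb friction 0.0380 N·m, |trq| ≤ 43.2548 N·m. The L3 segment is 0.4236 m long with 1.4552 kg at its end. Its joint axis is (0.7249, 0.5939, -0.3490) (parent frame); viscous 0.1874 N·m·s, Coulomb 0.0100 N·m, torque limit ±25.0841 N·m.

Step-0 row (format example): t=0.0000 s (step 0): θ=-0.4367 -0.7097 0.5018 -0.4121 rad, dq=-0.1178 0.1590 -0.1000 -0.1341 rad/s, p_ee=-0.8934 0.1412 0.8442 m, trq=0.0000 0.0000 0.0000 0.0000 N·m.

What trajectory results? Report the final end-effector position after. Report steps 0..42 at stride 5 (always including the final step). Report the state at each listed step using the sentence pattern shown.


t=0.1000 s (step 5): θ=-0.4518 -0.8965 0.4737 -0.4898 rad, dq=-0.2210 -3.5596 -0.7311 -1.4984 rad/s, p_ee=-0.9202 0.1636 0.7896 m, trq=0.0000 0.0000 0.0000 0.0000 N·m.
t=0.2000 s (step 10): θ=-0.4870 -1.3502 0.3006 -0.6840 rad, dq=-0.5100 -5.1026 -2.8116 -1.8630 rad/s, p_ee=-0.9755 0.2245 0.6461 m, trq=0.0000 0.0000 0.0000 0.0000 N·m.
t=0.3000 s (step 15): θ=-0.5735 -1.8074 -0.0073 -0.6988 rad, dq=-1.6244 -3.0205 -2.4107 2.0616 rad/s, p_ee=-1.0473 0.3348 0.3999 m, trq=0.0000 0.0000 0.0000 0.0000 N·m.
t=0.4000 s (step 20): θ=-0.9211 -1.8084 -0.0871 -0.4077 rad, dq=-5.6493 3.3683 0.3631 2.8339 rad/s, p_ee=-1.0893 0.4842 0.0364 m, trq=0.0000 0.0000 0.0000 0.0000 N·m.
t=0.5000 s (step 25): θ=-1.7072 -1.0987 -0.2428 -0.2697 rad, dq=-9.1058 7.7914 -4.6743 0.1325 rad/s, p_ee=-1.0241 0.6083 -0.3802 m, trq=0.0000 0.0000 0.0000 0.0000 N·m.
t=0.6000 s (step 30): θ=-2.5594 -0.6609 -0.6245 -0.0376 rad, dq=-7.5442 1.8805 -1.3995 4.8718 rad/s, p_ee=-0.7865 0.5441 -0.7792 m, trq=0.0000 0.0000 0.0000 0.0000 N·m.
t=0.7000 s (step 35): θ=-3.1427 -0.4841 -0.4658 0.3746 rad, dq=-3.8461 2.5905 4.4952 1.1481 rad/s, p_ee=-0.3317 0.2936 -1.1739 m, trq=0.0000 0.0000 0.0000 0.0000 N·m.
t=0.8000 s (step 40): θ=-3.3255 -0.0242 0.1653 0.0339 rad, dq=-0.5852 7.1483 7.1864 -4.2206 rad/s, p_ee=0.3407 -0.0162 -1.2837 m, trq=0.0000 0.0000 0.0000 0.0000 N·m.
t=0.8400 s (step 42): θ=-3.3582 0.2989 0.4392 -0.0073 rad, dq=-1.1829 8.8520 6.0213 2.2295 rad/s, p_ee=0.5753 -0.1250 -1.1537 m.
final p_ee position (m): 0.5753 -0.1250 -1.1537


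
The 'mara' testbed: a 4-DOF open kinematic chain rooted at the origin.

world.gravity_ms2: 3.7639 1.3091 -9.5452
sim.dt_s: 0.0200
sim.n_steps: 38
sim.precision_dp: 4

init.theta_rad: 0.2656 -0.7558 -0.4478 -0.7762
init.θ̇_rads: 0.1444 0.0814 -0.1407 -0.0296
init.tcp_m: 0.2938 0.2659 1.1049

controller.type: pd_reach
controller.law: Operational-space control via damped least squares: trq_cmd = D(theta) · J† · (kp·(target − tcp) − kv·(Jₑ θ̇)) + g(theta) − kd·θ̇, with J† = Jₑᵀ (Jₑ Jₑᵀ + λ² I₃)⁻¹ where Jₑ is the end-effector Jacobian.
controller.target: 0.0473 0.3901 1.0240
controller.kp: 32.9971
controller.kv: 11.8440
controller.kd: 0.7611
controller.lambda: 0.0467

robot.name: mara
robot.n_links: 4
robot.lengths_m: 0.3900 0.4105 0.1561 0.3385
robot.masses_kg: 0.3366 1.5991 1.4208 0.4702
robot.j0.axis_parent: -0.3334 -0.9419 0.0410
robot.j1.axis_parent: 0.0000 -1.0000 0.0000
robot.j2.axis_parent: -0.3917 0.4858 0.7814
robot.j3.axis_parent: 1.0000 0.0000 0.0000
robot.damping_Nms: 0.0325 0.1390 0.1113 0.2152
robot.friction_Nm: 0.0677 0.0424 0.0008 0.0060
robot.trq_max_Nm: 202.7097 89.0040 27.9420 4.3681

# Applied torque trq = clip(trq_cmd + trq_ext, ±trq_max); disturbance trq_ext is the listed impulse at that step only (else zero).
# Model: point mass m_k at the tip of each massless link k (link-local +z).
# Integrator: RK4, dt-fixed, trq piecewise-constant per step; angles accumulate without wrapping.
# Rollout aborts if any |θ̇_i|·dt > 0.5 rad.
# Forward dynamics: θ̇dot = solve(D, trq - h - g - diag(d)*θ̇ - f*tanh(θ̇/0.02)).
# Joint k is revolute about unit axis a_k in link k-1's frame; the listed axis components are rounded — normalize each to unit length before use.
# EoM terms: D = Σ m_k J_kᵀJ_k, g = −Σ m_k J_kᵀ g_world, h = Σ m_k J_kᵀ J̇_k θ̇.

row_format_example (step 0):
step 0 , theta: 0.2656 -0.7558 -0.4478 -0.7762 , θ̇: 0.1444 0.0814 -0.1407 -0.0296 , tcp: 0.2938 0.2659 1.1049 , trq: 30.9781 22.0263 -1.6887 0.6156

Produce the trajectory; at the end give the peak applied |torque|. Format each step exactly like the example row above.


step 1 , theta: 0.2709 -0.7560 -0.4505 -0.7772 , θ̇: 0.3806 -0.0975 -0.1271 -0.0713 , tcp: 0.2883 0.2677 1.1058 , trq: 26.3524 20.0020 -1.6231 0.8111
step 2 , theta: 0.2802 -0.7592 -0.4523 -0.7786 , θ̇: 0.5545 -0.2190 -0.0532 -0.0678 , tcp: 0.2808 0.2712 1.1061 , trq: 22.4122 18.2220 -1.6049 0.9330
step 3 , theta: 0.2926 -0.7645 -0.4537 -0.7803 , θ̇: 0.6829 -0.3140 -0.0776 -0.0974 , tcp: 0.2718 0.2759 1.1059 , trq: 19.0933 16.7516 -1.5199 1.0568
step 4 , theta: 0.3071 -0.7713 -0.4544 -0.7819 , θ̇: 0.7718 -0.3702 -0.0006 -0.0692 , tcp: 0.2616 0.2815 1.1053 , trq: 16.2767 15.4516 -1.5172 1.1120
step 5 , theta: 0.3232 -0.7792 -0.4550 -0.7836 , θ̇: 0.8333 -0.4191 -0.0584 -0.1000 , tcp: 0.2508 0.2875 1.1044 , trq: 13.9205 14.4251 -1.4226 1.2026
step 6 , theta: 0.3402 -0.7877 -0.4552 -0.7852 , θ̇: 0.8686 -0.4365 0.0342 -0.0540 , tcp: 0.2394 0.2939 1.1033 , trq: 11.9268 13.4903 -1.4470 1.2165
step 7 , theta: 0.3577 -0.7967 -0.4555 -0.7867 , θ̇: 0.8889 -0.4616 -0.0591 -0.0951 , tcp: 0.2278 0.3004 1.1018 , trq: 10.2760 12.8119 -1.3414 1.2955
step 8 , theta: 0.3755 -0.8059 -0.4554 -0.7879 , θ̇: 0.8913 -0.4565 0.0605 -0.0312 , tcp: 0.2162 0.3069 1.1002 , trq: 8.8867 12.1469 -1.4001 1.2785
step 9 , theta: 0.3933 -0.8151 -0.4556 -0.7892 , θ̇: 0.8873 -0.4718 -0.0740 -0.0893 , tcp: 0.2047 0.3134 1.0984 , trq: 7.7482 11.7392 -1.2771 1.3597
step 10 , theta: 0.4108 -0.8244 -0.4554 -0.7901 , θ̇: 0.8700 -0.4528 0.0842 -0.0049 , tcp: 0.1935 0.3197 1.0965 , trq: 6.7994 11.2636 -1.3762 1.3155
step 11 , theta: 0.4281 -0.8335 -0.4557 -0.7911 , θ̇: 0.8528 -0.4663 -0.0997 -0.0859 , tcp: 0.1826 0.3258 1.0944 , trq: 6.0261 11.0655 -1.2270 1.4085
step 12 , theta: 0.4448 -0.8425 -0.4554 -0.7916 , θ̇: 0.8243 -0.4376 0.1099 0.0236 , tcp: 0.1721 0.3317 1.0923 , trq: 5.3958 10.7123 -1.3728 1.3367
step 13 , theta: 0.4610 -0.8515 -0.4558 -0.7923 , θ̇: 0.8009 -0.4545 -0.1350 -0.0871 , tcp: 0.1621 0.3373 1.0900 , trq: 4.8758 10.6790 -1.1863 1.4499
step 14 , theta: 0.4767 -0.8601 -0.4555 -0.7926 , θ̇: 0.7664 -0.4173 0.1416 0.0546 , tcp: 0.1526 0.3426 1.0878 , trq: 4.4748 10.3927 -1.3878 1.3464
step 15 , theta: 0.4918 -0.8687 -0.4561 -0.7931 , θ̇: 0.7415 -0.4411 -0.1801 -0.0936 , tcp: 0.1436 0.3476 1.0854 , trq: 4.1239 10.4941 -1.1501 1.4878
step 16 , theta: 0.5062 -0.8771 -0.4558 -0.7930 , θ̇: 0.7040 -0.3950 0.1822 0.0889 , tcp: 0.1352 0.3524 1.0830 , trq: 3.8884 10.2281 -1.4189 1.3465
step 17 , theta: 0.5200 -0.8853 -0.4567 -0.7933 , θ̇: 0.6803 -0.4286 -0.2369 -0.1072 , tcp: 0.1273 0.3569 1.0806 , trq: 3.6423 10.4477 -1.1132 1.5259
step 18 , theta: 0.5333 -0.8933 -0.4563 -0.7929 , θ̇: 0.6416 -0.3716 0.2365 0.1289 , tcp: 0.1199 0.3611 1.0783 , trq: 3.5303 10.1608 -1.4661 1.3367
step 19 , theta: 0.5459 -0.9012 -0.4574 -0.7932 , θ̇: 0.6211 -0.4183 -0.3098 -0.1298 , tcp: 0.1130 0.3650 1.0759 , trq: 3.3393 10.4964 -1.0692 1.5675
step 20 , theta: 0.5579 -0.9088 -0.4570 -0.7925 , θ̇: 0.5816 -0.3471 0.3103 0.1773 , tcp: 0.1066 0.3687 1.0736 , trq: 3.3256 10.1479 -1.5311 1.3158
step 21 , theta: 0.5693 -0.9164 -0.4584 -0.7926 , θ̇: 0.5657 -0.4109 -0.4048 -0.1645 , tcp: 0.1008 0.3722 1.0712 , trq: 3.1497 10.6113 -1.0118 1.6157
step 22 , theta: 0.5803 -0.9236 -0.4578 -0.7916 , θ̇: 0.5253 -0.3208 0.4112 0.2378 , tcp: 0.0953 0.3754 1.0690 , trq: 3.2235 10.1574 -1.6177 1.2812
step 23 , theta: 0.5906 -0.9310 -0.4596 -0.7917 , θ̇: 0.5150 -0.4072 -0.5308 -0.2155 , tcp: 0.0904 0.3784 1.0667 , trq: 3.0277 10.7758 -0.9331 1.6749
step 24 , theta: 0.6005 -0.9379 -0.4588 -0.7903 , θ̇: 0.4730 -0.2914 0.5496 0.3155 , tcp: 0.0857 0.3812 1.0646 , trq: 3.1908 10.1640 -1.7322 1.2292
step 25 , theta: 0.6099 -0.9449 -0.4611 -0.7905 , θ̇: 0.4696 -0.4083 -0.7003 -0.2891 , tcp: 0.0816 0.3837 1.0624 , trq: 2.9403 10.9832 -0.8231 1.7508
step 26 , theta: 0.6189 -0.9515 -0.4597 -0.7887 , θ̇: 0.4246 -0.2572 0.7407 0.4176 , tcp: 0.0776 0.3862 1.0604 , trq: 3.2079 10.1460 -1.8850 1.1542
step 27 , theta: 0.6274 -0.9583 -0.4627 -0.7891 , θ̇: 0.4293 -0.4155 -0.9315 -0.3943 , tcp: 0.0742 0.3883 1.0583 , trq: 2.8637 11.2360 -0.6678 1.8516
step 28 , theta: 0.6355 -0.9645 -0.4607 -0.7868 , θ̇: 0.3794 -0.2160 1.0065 0.5548 , tcp: 0.0709 0.3904 1.0565 , trq: 3.2657 10.0812 -2.0916 1.0473
step 29 , theta: 0.6432 -0.9711 -0.4646 -0.7875 , θ̇: 0.3943 -0.4312 -1.2514 -0.5446 , tcp: 0.0681 0.3922 1.0544 , trq: 2.7787 11.5459 -0.4475 1.9891
step 30 , theta: 0.6505 -0.9769 -0.4617 -0.7846 , θ̇: 0.3368 -0.1643 1.3795 0.7428 , tcp: 0.0653 0.3941 1.0528 , trq: 3.3636 9.9439 -2.3753 0.8956
step 31 , theta: 0.6575 -0.9833 -0.4668 -0.7859 , θ̇: 0.3644 -0.4589 -1.6996 -0.7596 , tcp: 0.0631 0.3956 1.0508 , trq: 2.6676 11.9356 -0.1333 2.1803
step 32 , theta: 0.6642 -0.9887 -0.4625 -0.7822 , θ̇: 0.2957 -0.0971 1.9079 1.0048 , tcp: 0.0607 0.3973 1.0494 , trq: 3.5094 9.6999 -2.7709 0.6798
step 33 , theta: 0.6705 -0.9949 -0.4694 -0.7843 , θ̇: 0.3397 -0.5037 -2.3343 -1.0683 , tcp: 0.0590 0.3984 1.0474 , trq: 2.5116 12.4421 0.3173 2.4504
step 34 , theta: 0.6765 -0.9998 -0.4630 -0.7795 , θ̇: 0.2549 -0.0080 2.6612 1.3745 , tcp: 0.0569 0.3999 1.0462 , trq: 3.7207 9.3039 -3.3288 0.3716
step 35 , theta: 0.6822 -1.0059 -0.4726 -0.7830 , θ̇: 0.3208 -0.5737 -3.2428 -1.5146 , tcp: 0.0557 0.4008 1.0443 , trq: 2.2878 13.1259 0.9668 2.8377
step 36 , theta: 0.6876 -1.0102 -0.4632 -0.7766 , θ̇: 0.2121 0.1150 3.7463 1.9013 , tcp: 0.0539 0.4023 1.0433 , trq: 4.0233 8.6840 -4.1270 -0.0694
step 37 , theta: 0.6928 -1.0162 -0.4766 -0.7823 , θ̇: 0.3074 -0.6788 -4.5564 -2.1676 , tcp: 0.0531 0.4029 1.0413 , trq: 1.9644 14.0774 1.9098 3.4034
step 38 , theta: 0.6976 -1.0198 -0.4627 -0.7738 , θ̇: 0.1630 0.2904 5.3214 2.6561 , tcp: 0.0513 0.4043 1.0406
max |trq| (N·m): 30.9781
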